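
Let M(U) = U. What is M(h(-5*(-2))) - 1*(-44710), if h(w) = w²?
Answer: 44810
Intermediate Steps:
M(h(-5*(-2))) - 1*(-44710) = (-5*(-2))² - 1*(-44710) = 10² + 44710 = 100 + 44710 = 44810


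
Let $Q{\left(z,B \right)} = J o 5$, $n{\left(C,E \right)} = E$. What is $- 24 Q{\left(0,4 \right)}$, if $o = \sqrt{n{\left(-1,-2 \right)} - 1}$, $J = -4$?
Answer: $480 i \sqrt{3} \approx 831.38 i$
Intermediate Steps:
$o = i \sqrt{3}$ ($o = \sqrt{-2 - 1} = \sqrt{-3} = i \sqrt{3} \approx 1.732 i$)
$Q{\left(z,B \right)} = - 20 i \sqrt{3}$ ($Q{\left(z,B \right)} = - 4 i \sqrt{3} \cdot 5 = - 20 i \sqrt{3}$)
$- 24 Q{\left(0,4 \right)} = - 24 \left(- 20 i \sqrt{3}\right) = 480 i \sqrt{3}$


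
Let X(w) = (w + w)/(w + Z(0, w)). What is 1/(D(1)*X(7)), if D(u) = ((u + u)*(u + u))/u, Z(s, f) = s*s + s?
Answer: ⅛ ≈ 0.12500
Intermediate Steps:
Z(s, f) = s + s² (Z(s, f) = s² + s = s + s²)
X(w) = 2 (X(w) = (w + w)/(w + 0*(1 + 0)) = (2*w)/(w + 0*1) = (2*w)/(w + 0) = (2*w)/w = 2)
D(u) = 4*u (D(u) = ((2*u)*(2*u))/u = (4*u²)/u = 4*u)
1/(D(1)*X(7)) = 1/((4*1)*2) = 1/(4*2) = 1/8 = ⅛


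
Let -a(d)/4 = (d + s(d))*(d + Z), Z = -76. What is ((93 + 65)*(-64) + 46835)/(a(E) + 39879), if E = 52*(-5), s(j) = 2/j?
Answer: -795665/6707379 ≈ -0.11863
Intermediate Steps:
E = -260
a(d) = -4*(-76 + d)*(d + 2/d) (a(d) = -4*(d + 2/d)*(d - 76) = -4*(d + 2/d)*(-76 + d) = -4*(-76 + d)*(d + 2/d))
((93 + 65)*(-64) + 46835)/(a(E) + 39879) = ((93 + 65)*(-64) + 46835)/((-8 - 4*(-260)² + 304*(-260) + 608/(-260)) + 39879) = (158*(-64) + 46835)/((-8 - 4*67600 - 79040 + 608*(-1/260)) + 39879) = (-10112 + 46835)/((-8 - 270400 - 79040 - 152/65) + 39879) = 36723/(-22714272/65 + 39879) = 36723/(-20122137/65) = 36723*(-65/20122137) = -795665/6707379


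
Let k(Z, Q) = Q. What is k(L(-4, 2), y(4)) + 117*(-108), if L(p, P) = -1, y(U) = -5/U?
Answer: -50549/4 ≈ -12637.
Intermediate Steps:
k(L(-4, 2), y(4)) + 117*(-108) = -5/4 + 117*(-108) = -5*1/4 - 12636 = -5/4 - 12636 = -50549/4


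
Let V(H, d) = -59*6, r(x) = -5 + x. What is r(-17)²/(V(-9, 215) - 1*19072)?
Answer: -22/883 ≈ -0.024915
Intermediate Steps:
V(H, d) = -354
r(-17)²/(V(-9, 215) - 1*19072) = (-5 - 17)²/(-354 - 1*19072) = (-22)²/(-354 - 19072) = 484/(-19426) = 484*(-1/19426) = -22/883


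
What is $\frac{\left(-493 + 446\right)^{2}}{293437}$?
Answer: $\frac{2209}{293437} \approx 0.007528$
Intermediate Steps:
$\frac{\left(-493 + 446\right)^{2}}{293437} = \left(-47\right)^{2} \cdot \frac{1}{293437} = 2209 \cdot \frac{1}{293437} = \frac{2209}{293437}$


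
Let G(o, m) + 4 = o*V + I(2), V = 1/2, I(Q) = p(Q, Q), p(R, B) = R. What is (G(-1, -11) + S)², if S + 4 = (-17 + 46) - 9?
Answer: 729/4 ≈ 182.25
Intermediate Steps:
I(Q) = Q
V = ½ ≈ 0.50000
G(o, m) = -2 + o/2 (G(o, m) = -4 + (o*(½) + 2) = -4 + (o/2 + 2) = -4 + (2 + o/2) = -2 + o/2)
S = 16 (S = -4 + ((-17 + 46) - 9) = -4 + (29 - 9) = -4 + 20 = 16)
(G(-1, -11) + S)² = ((-2 + (½)*(-1)) + 16)² = ((-2 - ½) + 16)² = (-5/2 + 16)² = (27/2)² = 729/4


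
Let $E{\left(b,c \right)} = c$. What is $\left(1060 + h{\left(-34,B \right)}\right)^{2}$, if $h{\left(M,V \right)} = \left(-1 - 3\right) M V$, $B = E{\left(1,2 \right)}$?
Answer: $1774224$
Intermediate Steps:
$B = 2$
$h{\left(M,V \right)} = - 4 M V$ ($h{\left(M,V \right)} = \left(-1 - 3\right) M V = - 4 M V$)
$\left(1060 + h{\left(-34,B \right)}\right)^{2} = \left(1060 - \left(-136\right) 2\right)^{2} = \left(1060 + 272\right)^{2} = 1332^{2} = 1774224$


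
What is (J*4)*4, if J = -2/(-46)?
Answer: 16/23 ≈ 0.69565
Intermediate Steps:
J = 1/23 (J = -2*(-1/46) = 1/23 ≈ 0.043478)
(J*4)*4 = ((1/23)*4)*4 = (4/23)*4 = 16/23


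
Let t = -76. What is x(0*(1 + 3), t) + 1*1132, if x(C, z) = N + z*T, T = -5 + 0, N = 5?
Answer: 1517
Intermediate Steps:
T = -5
x(C, z) = 5 - 5*z (x(C, z) = 5 + z*(-5) = 5 - 5*z)
x(0*(1 + 3), t) + 1*1132 = (5 - 5*(-76)) + 1*1132 = (5 + 380) + 1132 = 385 + 1132 = 1517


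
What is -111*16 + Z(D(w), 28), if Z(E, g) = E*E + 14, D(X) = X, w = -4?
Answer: -1746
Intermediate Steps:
Z(E, g) = 14 + E² (Z(E, g) = E² + 14 = 14 + E²)
-111*16 + Z(D(w), 28) = -111*16 + (14 + (-4)²) = -1776 + (14 + 16) = -1776 + 30 = -1746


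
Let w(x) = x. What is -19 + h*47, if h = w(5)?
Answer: 216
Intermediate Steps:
h = 5
-19 + h*47 = -19 + 5*47 = -19 + 235 = 216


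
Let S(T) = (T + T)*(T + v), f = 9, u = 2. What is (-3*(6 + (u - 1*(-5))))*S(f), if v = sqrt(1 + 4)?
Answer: -6318 - 702*sqrt(5) ≈ -7887.7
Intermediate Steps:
v = sqrt(5) ≈ 2.2361
S(T) = 2*T*(T + sqrt(5)) (S(T) = (T + T)*(T + sqrt(5)) = (2*T)*(T + sqrt(5)) = 2*T*(T + sqrt(5)))
(-3*(6 + (u - 1*(-5))))*S(f) = (-3*(6 + (2 - 1*(-5))))*(2*9*(9 + sqrt(5))) = (-3*(6 + (2 + 5)))*(162 + 18*sqrt(5)) = (-3*(6 + 7))*(162 + 18*sqrt(5)) = (-3*13)*(162 + 18*sqrt(5)) = -39*(162 + 18*sqrt(5)) = -6318 - 702*sqrt(5)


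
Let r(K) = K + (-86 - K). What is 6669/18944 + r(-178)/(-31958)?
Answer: 107378543/302706176 ≈ 0.35473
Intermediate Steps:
r(K) = -86
6669/18944 + r(-178)/(-31958) = 6669/18944 - 86/(-31958) = 6669*(1/18944) - 86*(-1/31958) = 6669/18944 + 43/15979 = 107378543/302706176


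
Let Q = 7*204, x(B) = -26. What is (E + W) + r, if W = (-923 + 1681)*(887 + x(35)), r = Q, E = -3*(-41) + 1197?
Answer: 655386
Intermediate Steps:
Q = 1428
E = 1320 (E = 123 + 1197 = 1320)
r = 1428
W = 652638 (W = (-923 + 1681)*(887 - 26) = 758*861 = 652638)
(E + W) + r = (1320 + 652638) + 1428 = 653958 + 1428 = 655386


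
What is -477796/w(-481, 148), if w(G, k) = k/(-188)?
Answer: 22456412/37 ≈ 6.0693e+5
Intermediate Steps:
w(G, k) = -k/188 (w(G, k) = k*(-1/188) = -k/188)
-477796/w(-481, 148) = -477796/((-1/188*148)) = -477796/(-37/47) = -477796*(-47/37) = 22456412/37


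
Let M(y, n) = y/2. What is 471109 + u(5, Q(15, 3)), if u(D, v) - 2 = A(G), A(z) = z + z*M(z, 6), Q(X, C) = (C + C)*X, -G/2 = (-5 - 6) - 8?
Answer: 471871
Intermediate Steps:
M(y, n) = y/2 (M(y, n) = y*(½) = y/2)
G = 38 (G = -2*((-5 - 6) - 8) = -2*(-11 - 8) = -2*(-19) = 38)
Q(X, C) = 2*C*X (Q(X, C) = (2*C)*X = 2*C*X)
A(z) = z + z²/2 (A(z) = z + z*(z/2) = z + z²/2)
u(D, v) = 762 (u(D, v) = 2 + (½)*38*(2 + 38) = 2 + (½)*38*40 = 2 + 760 = 762)
471109 + u(5, Q(15, 3)) = 471109 + 762 = 471871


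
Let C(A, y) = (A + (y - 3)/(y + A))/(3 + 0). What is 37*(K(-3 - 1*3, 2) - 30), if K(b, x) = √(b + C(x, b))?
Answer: -1110 + 37*I*√165/6 ≈ -1110.0 + 79.212*I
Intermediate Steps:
C(A, y) = A/3 + (-3 + y)/(3*(A + y)) (C(A, y) = (A + (-3 + y)/(A + y))/3 = (A + (-3 + y)/(A + y))*(⅓) = A/3 + (-3 + y)/(3*(A + y)))
K(b, x) = √(b + (-3 + b + x² + b*x)/(3*(b + x))) (K(b, x) = √(b + (-3 + b + x² + x*b)/(3*(x + b))) = √(b + (-3 + b + x² + b*x)/(3*(b + x))))
37*(K(-3 - 1*3, 2) - 30) = 37*(√3*√((-3 + (-3 - 1*3) + 2² + (-3 - 1*3)*2 + 3*(-3 - 1*3)*((-3 - 1*3) + 2))/((-3 - 1*3) + 2))/3 - 30) = 37*(√3*√((-3 + (-3 - 3) + 4 + (-3 - 3)*2 + 3*(-3 - 3)*((-3 - 3) + 2))/((-3 - 3) + 2))/3 - 30) = 37*(√3*√((-3 - 6 + 4 - 6*2 + 3*(-6)*(-6 + 2))/(-6 + 2))/3 - 30) = 37*(√3*√((-3 - 6 + 4 - 12 + 3*(-6)*(-4))/(-4))/3 - 30) = 37*(√3*√(-(-3 - 6 + 4 - 12 + 72)/4)/3 - 30) = 37*(√3*√(-¼*55)/3 - 30) = 37*(√3*√(-55/4)/3 - 30) = 37*(√3*(I*√55/2)/3 - 30) = 37*(I*√165/6 - 30) = 37*(-30 + I*√165/6) = -1110 + 37*I*√165/6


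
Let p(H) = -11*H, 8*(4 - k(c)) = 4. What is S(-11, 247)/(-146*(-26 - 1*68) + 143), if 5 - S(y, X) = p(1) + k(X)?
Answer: 25/27734 ≈ 0.00090142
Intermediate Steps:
k(c) = 7/2 (k(c) = 4 - ⅛*4 = 4 - ½ = 7/2)
S(y, X) = 25/2 (S(y, X) = 5 - (-11*1 + 7/2) = 5 - (-11 + 7/2) = 5 - 1*(-15/2) = 5 + 15/2 = 25/2)
S(-11, 247)/(-146*(-26 - 1*68) + 143) = 25/(2*(-146*(-26 - 1*68) + 143)) = 25/(2*(-146*(-26 - 68) + 143)) = 25/(2*(-146*(-94) + 143)) = 25/(2*(13724 + 143)) = (25/2)/13867 = (25/2)*(1/13867) = 25/27734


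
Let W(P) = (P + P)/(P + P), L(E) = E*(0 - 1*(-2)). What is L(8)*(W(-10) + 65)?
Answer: 1056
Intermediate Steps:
L(E) = 2*E (L(E) = E*(0 + 2) = E*2 = 2*E)
W(P) = 1 (W(P) = (2*P)/((2*P)) = (2*P)*(1/(2*P)) = 1)
L(8)*(W(-10) + 65) = (2*8)*(1 + 65) = 16*66 = 1056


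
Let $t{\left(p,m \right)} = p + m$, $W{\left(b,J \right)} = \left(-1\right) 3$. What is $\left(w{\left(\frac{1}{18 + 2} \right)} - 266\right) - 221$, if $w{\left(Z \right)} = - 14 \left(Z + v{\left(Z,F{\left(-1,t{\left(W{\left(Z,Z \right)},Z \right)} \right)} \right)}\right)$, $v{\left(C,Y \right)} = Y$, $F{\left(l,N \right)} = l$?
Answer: $- \frac{4737}{10} \approx -473.7$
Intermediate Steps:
$W{\left(b,J \right)} = -3$
$t{\left(p,m \right)} = m + p$
$w{\left(Z \right)} = 14 - 14 Z$ ($w{\left(Z \right)} = - 14 \left(Z - 1\right) = - 14 \left(-1 + Z\right) = 14 - 14 Z$)
$\left(w{\left(\frac{1}{18 + 2} \right)} - 266\right) - 221 = \left(\left(14 - \frac{14}{18 + 2}\right) - 266\right) - 221 = \left(\left(14 - \frac{14}{20}\right) - 266\right) - 221 = \left(\left(14 - \frac{7}{10}\right) - 266\right) - 221 = \left(\frac{133}{10} - 266\right) - 221 = - \frac{2527}{10} - 221 = - \frac{4737}{10}$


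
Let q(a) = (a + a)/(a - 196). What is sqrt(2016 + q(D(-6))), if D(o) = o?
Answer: sqrt(20565822)/101 ≈ 44.901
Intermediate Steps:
q(a) = 2*a/(-196 + a) (q(a) = (2*a)/(-196 + a) = 2*a/(-196 + a))
sqrt(2016 + q(D(-6))) = sqrt(2016 + 2*(-6)/(-196 - 6)) = sqrt(2016 + 2*(-6)/(-202)) = sqrt(2016 + 2*(-6)*(-1/202)) = sqrt(2016 + 6/101) = sqrt(203622/101) = sqrt(20565822)/101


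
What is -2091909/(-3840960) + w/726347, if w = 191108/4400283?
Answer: 2228672925055420463/4092072178291264320 ≈ 0.54463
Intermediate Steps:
w = 191108/4400283 (w = 191108*(1/4400283) = 191108/4400283 ≈ 0.043431)
-2091909/(-3840960) + w/726347 = -2091909/(-3840960) + (191108/4400283)/726347 = -2091909*(-1/3840960) + (191108/4400283)*(1/726347) = 697303/1280320 + 191108/3196132356201 = 2228672925055420463/4092072178291264320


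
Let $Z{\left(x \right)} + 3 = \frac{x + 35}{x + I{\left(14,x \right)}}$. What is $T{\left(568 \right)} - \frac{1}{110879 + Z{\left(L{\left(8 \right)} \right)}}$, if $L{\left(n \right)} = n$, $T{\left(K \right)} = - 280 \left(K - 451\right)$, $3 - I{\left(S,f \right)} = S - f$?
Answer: $- \frac{18162897485}{554423} \approx -32760.0$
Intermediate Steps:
$I{\left(S,f \right)} = 3 + f - S$ ($I{\left(S,f \right)} = 3 - \left(S - f\right) = 3 + f - S$)
$T{\left(K \right)} = 126280 - 280 K$ ($T{\left(K \right)} = - 280 \left(-451 + K\right) = 126280 - 280 K$)
$Z{\left(x \right)} = -3 + \frac{35 + x}{-11 + 2 x}$ ($Z{\left(x \right)} = -3 + \frac{x + 35}{x + \left(3 + x - 14\right)} = -3 + \frac{35 + x}{x + \left(3 + x - 14\right)} = -3 + \frac{35 + x}{x + \left(-11 + x\right)} = -3 + \frac{35 + x}{-11 + 2 x}$)
$T{\left(568 \right)} - \frac{1}{110879 + Z{\left(L{\left(8 \right)} \right)}} = \left(126280 - 159040\right) - \frac{1}{110879 + \frac{68 - 40}{-11 + 2 \cdot 8}} = \left(126280 - 159040\right) - \frac{1}{110879 + \frac{68 - 40}{-11 + 16}} = -32760 - \frac{1}{110879 + \frac{1}{5} \cdot 28} = -32760 - \frac{1}{110879 + \frac{28}{5}} = -32760 - \frac{1}{\frac{554423}{5}} = -32760 - \frac{5}{554423} = - \frac{18162897485}{554423}$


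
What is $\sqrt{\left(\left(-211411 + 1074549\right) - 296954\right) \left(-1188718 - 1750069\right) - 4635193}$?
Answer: $i \sqrt{1663898814001} \approx 1.2899 \cdot 10^{6} i$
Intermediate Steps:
$\sqrt{\left(\left(-211411 + 1074549\right) - 296954\right) \left(-1188718 - 1750069\right) - 4635193} = \sqrt{\left(863138 - 296954\right) \left(-2938787\right) - 4635193} = \sqrt{566184 \left(-2938787\right) - 4635193} = \sqrt{-1663894178808 - 4635193} = \sqrt{-1663898814001} = i \sqrt{1663898814001}$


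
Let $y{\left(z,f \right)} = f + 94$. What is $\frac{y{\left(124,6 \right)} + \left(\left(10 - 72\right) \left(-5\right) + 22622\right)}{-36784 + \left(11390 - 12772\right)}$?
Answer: $- \frac{11516}{19083} \approx -0.60347$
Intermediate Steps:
$y{\left(z,f \right)} = 94 + f$
$\frac{y{\left(124,6 \right)} + \left(\left(10 - 72\right) \left(-5\right) + 22622\right)}{-36784 + \left(11390 - 12772\right)} = \frac{\left(94 + 6\right) + \left(\left(10 - 72\right) \left(-5\right) + 22622\right)}{-36784 + \left(11390 - 12772\right)} = \frac{100 + \left(\left(-62\right) \left(-5\right) + 22622\right)}{-36784 - 1382} = \frac{100 + \left(310 + 22622\right)}{-38166} = \left(100 + 22932\right) \left(- \frac{1}{38166}\right) = 23032 \left(- \frac{1}{38166}\right) = - \frac{11516}{19083}$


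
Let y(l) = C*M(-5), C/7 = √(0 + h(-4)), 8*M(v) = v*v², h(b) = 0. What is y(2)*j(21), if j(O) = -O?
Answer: 0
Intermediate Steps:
M(v) = v³/8 (M(v) = (v*v²)/8 = v³/8)
C = 0 (C = 7*√(0 + 0) = 7*√0 = 7*0 = 0)
y(l) = 0 (y(l) = 0*((⅛)*(-5)³) = 0*((⅛)*(-125)) = 0*(-125/8) = 0)
y(2)*j(21) = 0*(-1*21) = 0*(-21) = 0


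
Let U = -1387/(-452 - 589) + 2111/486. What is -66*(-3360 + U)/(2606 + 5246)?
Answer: 6222478999/220696164 ≈ 28.195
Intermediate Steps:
U = 957211/168642 (U = -1387/(-1041) + 2111*(1/486) = -1387*(-1/1041) + 2111/486 = 1387/1041 + 2111/486 = 957211/168642 ≈ 5.6760)
-66*(-3360 + U)/(2606 + 5246) = -66*(-3360 + 957211/168642)/(2606 + 5246) = -(-6222478999)/(28107*7852) = -66*(-565679909/1324176984) = 6222478999/220696164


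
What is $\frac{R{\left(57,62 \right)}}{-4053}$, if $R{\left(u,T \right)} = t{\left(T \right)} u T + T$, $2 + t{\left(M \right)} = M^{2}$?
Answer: $- \frac{1939670}{579} \approx -3350.0$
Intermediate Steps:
$t{\left(M \right)} = -2 + M^{2}$
$R{\left(u,T \right)} = T + T u \left(-2 + T^{2}\right)$ ($R{\left(u,T \right)} = \left(-2 + T^{2}\right) u T + T = u \left(-2 + T^{2}\right) T + T = T u \left(-2 + T^{2}\right) + T = T + T u \left(-2 + T^{2}\right)$)
$\frac{R{\left(57,62 \right)}}{-4053} = \frac{62 \left(1 + 57 \left(-2 + 62^{2}\right)\right)}{-4053} = 62 \left(1 + 57 \left(-2 + 3844\right)\right) \left(- \frac{1}{4053}\right) = 62 \left(1 + 57 \cdot 3842\right) \left(- \frac{1}{4053}\right) = 62 \left(1 + 218994\right) \left(- \frac{1}{4053}\right) = 62 \cdot 218995 \left(- \frac{1}{4053}\right) = 13577690 \left(- \frac{1}{4053}\right) = - \frac{1939670}{579}$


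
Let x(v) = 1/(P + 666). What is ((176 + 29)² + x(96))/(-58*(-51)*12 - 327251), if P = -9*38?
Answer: -13616101/94528620 ≈ -0.14404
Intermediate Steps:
P = -342
x(v) = 1/324 (x(v) = 1/(-342 + 666) = 1/324)
((176 + 29)² + x(96))/(-58*(-51)*12 - 327251) = ((176 + 29)² + 1/324)/(-58*(-51)*12 - 327251) = (205² + 1/324)/(2958*12 - 327251) = (42025 + 1/324)/(35496 - 327251) = (13616101/324)/(-291755) = (13616101/324)*(-1/291755) = -13616101/94528620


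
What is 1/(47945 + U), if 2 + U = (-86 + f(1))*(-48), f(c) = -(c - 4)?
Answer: 1/51927 ≈ 1.9258e-5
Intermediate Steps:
f(c) = 4 - c (f(c) = -(-4 + c) = 4 - c)
U = 3982 (U = -2 + (-86 + (4 - 1*1))*(-48) = -2 + (-86 + (4 - 1))*(-48) = -2 + (-86 + 3)*(-48) = -2 - 83*(-48) = -2 + 3984 = 3982)
1/(47945 + U) = 1/(47945 + 3982) = 1/51927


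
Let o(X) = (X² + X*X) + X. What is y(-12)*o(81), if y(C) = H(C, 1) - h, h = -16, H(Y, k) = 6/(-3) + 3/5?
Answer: 963819/5 ≈ 1.9276e+5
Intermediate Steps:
H(Y, k) = -7/5 (H(Y, k) = 6*(-⅓) + 3*(⅕) = -2 + ⅗ = -7/5)
o(X) = X + 2*X² (o(X) = (X² + X²) + X = 2*X² + X = X + 2*X²)
y(C) = 73/5 (y(C) = -7/5 - 1*(-16) = -7/5 + 16 = 73/5)
y(-12)*o(81) = 73*(81*(1 + 2*81))/5 = 73*(81*(1 + 162))/5 = 73*(81*163)/5 = (73/5)*13203 = 963819/5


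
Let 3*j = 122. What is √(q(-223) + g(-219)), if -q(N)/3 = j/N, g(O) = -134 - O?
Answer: √4254171/223 ≈ 9.2492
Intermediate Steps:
j = 122/3 (j = (⅓)*122 = 122/3 ≈ 40.667)
q(N) = -122/N
√(q(-223) + g(-219)) = √(-122/(-223) + (-134 - 1*(-219))) = √(-122*(-1/223) + (-134 + 219)) = √(122/223 + 85) = √(19077/223) = √4254171/223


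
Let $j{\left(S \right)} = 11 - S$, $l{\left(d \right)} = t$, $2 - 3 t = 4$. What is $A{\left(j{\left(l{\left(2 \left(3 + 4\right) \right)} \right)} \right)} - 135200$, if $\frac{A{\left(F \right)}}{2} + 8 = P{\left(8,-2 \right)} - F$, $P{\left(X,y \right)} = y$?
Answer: $- \frac{405730}{3} \approx -1.3524 \cdot 10^{5}$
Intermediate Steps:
$t = - \frac{2}{3}$ ($t = \frac{2}{3} - \frac{4}{3} = - \frac{2}{3} \approx -0.66667$)
$l{\left(d \right)} = - \frac{2}{3}$
$A{\left(F \right)} = -20 - 2 F$ ($A{\left(F \right)} = -16 + 2 \left(-2 - F\right) = -16 - \left(4 + 2 F\right) = -20 - 2 F$)
$A{\left(j{\left(l{\left(2 \left(3 + 4\right) \right)} \right)} \right)} - 135200 = \left(-20 - 2 \left(11 - - \frac{2}{3}\right)\right) - 135200 = \left(-20 - 2 \left(11 + \frac{2}{3}\right)\right) - 135200 = \left(-20 - \frac{70}{3}\right) - 135200 = - \frac{130}{3} - 135200 = - \frac{405730}{3}$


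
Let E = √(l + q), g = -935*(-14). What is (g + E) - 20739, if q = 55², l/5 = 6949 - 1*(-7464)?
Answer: -7649 + √75090 ≈ -7375.0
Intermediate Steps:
g = 13090
l = 72065 (l = 5*(6949 - 1*(-7464)) = 5*(6949 + 7464) = 5*14413 = 72065)
q = 3025
E = √75090 (E = √(72065 + 3025) = √75090 ≈ 274.03)
(g + E) - 20739 = (13090 + √75090) - 20739 = -7649 + √75090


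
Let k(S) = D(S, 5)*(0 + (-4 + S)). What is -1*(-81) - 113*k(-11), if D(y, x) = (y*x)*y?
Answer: 1025556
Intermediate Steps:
D(y, x) = x*y**2 (D(y, x) = (x*y)*y = x*y**2)
k(S) = 5*S**2*(-4 + S) (k(S) = (5*S**2)*(0 + (-4 + S)) = (5*S**2)*(-4 + S) = 5*S**2*(-4 + S))
-1*(-81) - 113*k(-11) = -1*(-81) - 565*(-11)**2*(-4 - 11) = 81 - 565*121*(-15) = 81 - 113*(-9075) = 81 + 1025475 = 1025556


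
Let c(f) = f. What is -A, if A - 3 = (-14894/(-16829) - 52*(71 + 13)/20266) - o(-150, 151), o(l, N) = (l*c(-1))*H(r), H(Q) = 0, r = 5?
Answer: -625751137/170528257 ≈ -3.6695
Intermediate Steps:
o(l, N) = 0 (o(l, N) = (l*(-1))*0 = -l*0 = 0)
A = 625751137/170528257 (A = 3 + ((-14894/(-16829) - 52*(71 + 13)/20266) - 1*0) = 3 + ((-14894*(-1/16829) - 52*84*(1/20266)) + 0) = 3 + ((14894/16829 - 4368*1/20266) + 0) = 3 + ((14894/16829 - 2184/10133) + 0) = 3 + (114166366/170528257 + 0) = 3 + 114166366/170528257 = 625751137/170528257 ≈ 3.6695)
-A = -1*625751137/170528257 = -625751137/170528257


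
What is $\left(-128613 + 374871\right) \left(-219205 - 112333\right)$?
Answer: $-81643884804$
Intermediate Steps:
$\left(-128613 + 374871\right) \left(-219205 - 112333\right) = 246258 \left(-219205 + \left(-214922 + 102589\right)\right) = 246258 \left(-219205 - 112333\right) = 246258 \left(-331538\right) = -81643884804$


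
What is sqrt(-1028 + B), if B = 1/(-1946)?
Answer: I*sqrt(3892951594)/1946 ≈ 32.062*I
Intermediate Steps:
B = -1/1946 ≈ -0.00051387
sqrt(-1028 + B) = sqrt(-1028 - 1/1946) = sqrt(-2000489/1946) = I*sqrt(3892951594)/1946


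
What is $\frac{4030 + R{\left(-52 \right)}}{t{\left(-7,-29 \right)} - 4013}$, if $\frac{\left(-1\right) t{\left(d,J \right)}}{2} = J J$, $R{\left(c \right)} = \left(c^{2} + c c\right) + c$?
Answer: $- \frac{9386}{5695} \approx -1.6481$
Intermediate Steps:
$R{\left(c \right)} = c + 2 c^{2}$ ($R{\left(c \right)} = \left(c^{2} + c^{2}\right) + c = 2 c^{2} + c = c + 2 c^{2}$)
$t{\left(d,J \right)} = - 2 J^{2}$ ($t{\left(d,J \right)} = - 2 J J = - 2 J^{2}$)
$\frac{4030 + R{\left(-52 \right)}}{t{\left(-7,-29 \right)} - 4013} = \frac{4030 - 52 \left(1 + 2 \left(-52\right)\right)}{- 2 \left(-29\right)^{2} - 4013} = \frac{4030 - 52 \left(1 - 104\right)}{\left(-2\right) 841 - 4013} = \frac{4030 - -5356}{-1682 - 4013} = \frac{4030 + 5356}{-5695} = 9386 \left(- \frac{1}{5695}\right) = - \frac{9386}{5695}$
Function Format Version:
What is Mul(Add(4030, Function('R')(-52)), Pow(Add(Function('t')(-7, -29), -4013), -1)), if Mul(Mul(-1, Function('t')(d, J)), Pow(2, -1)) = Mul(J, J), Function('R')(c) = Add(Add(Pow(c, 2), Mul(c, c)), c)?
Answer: Rational(-9386, 5695) ≈ -1.6481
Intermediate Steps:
Function('R')(c) = Add(c, Mul(2, Pow(c, 2))) (Function('R')(c) = Add(Add(Pow(c, 2), Pow(c, 2)), c) = Add(Mul(2, Pow(c, 2)), c) = Add(c, Mul(2, Pow(c, 2))))
Function('t')(d, J) = Mul(-2, Pow(J, 2)) (Function('t')(d, J) = Mul(-2, Mul(J, J)) = Mul(-2, Pow(J, 2)))
Mul(Add(4030, Function('R')(-52)), Pow(Add(Function('t')(-7, -29), -4013), -1)) = Mul(Add(4030, Mul(-52, Add(1, Mul(2, -52)))), Pow(Add(Mul(-2, Pow(-29, 2)), -4013), -1)) = Mul(Add(4030, Mul(-52, Add(1, -104))), Pow(Add(Mul(-2, 841), -4013), -1)) = Mul(Add(4030, Mul(-52, -103)), Pow(Add(-1682, -4013), -1)) = Mul(Add(4030, 5356), Pow(-5695, -1)) = Mul(9386, Rational(-1, 5695)) = Rational(-9386, 5695)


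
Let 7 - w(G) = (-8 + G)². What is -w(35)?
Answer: 722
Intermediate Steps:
w(G) = 7 - (-8 + G)²
-w(35) = -(7 - (-8 + 35)²) = -(7 - 1*27²) = -(7 - 1*729) = -(7 - 729) = -1*(-722) = 722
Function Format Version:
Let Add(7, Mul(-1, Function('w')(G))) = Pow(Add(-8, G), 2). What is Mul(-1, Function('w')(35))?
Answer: 722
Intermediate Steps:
Function('w')(G) = Add(7, Mul(-1, Pow(Add(-8, G), 2)))
Mul(-1, Function('w')(35)) = Mul(-1, Add(7, Mul(-1, Pow(Add(-8, 35), 2)))) = Mul(-1, Add(7, Mul(-1, Pow(27, 2)))) = Mul(-1, Add(7, Mul(-1, 729))) = Mul(-1, Add(7, -729)) = Mul(-1, -722) = 722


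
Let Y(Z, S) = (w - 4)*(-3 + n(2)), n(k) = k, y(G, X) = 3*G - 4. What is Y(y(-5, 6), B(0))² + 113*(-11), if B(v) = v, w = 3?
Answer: -1242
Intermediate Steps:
y(G, X) = -4 + 3*G
Y(Z, S) = 1 (Y(Z, S) = (3 - 4)*(-3 + 2) = -1*(-1) = 1)
Y(y(-5, 6), B(0))² + 113*(-11) = 1² + 113*(-11) = 1 - 1243 = -1242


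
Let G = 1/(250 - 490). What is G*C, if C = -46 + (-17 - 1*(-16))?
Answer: 47/240 ≈ 0.19583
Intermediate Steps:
C = -47 (C = -46 + (-17 + 16) = -46 - 1 = -47)
G = -1/240 (G = 1/(-240) = -1/240 ≈ -0.0041667)
G*C = -1/240*(-47) = 47/240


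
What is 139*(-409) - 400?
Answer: -57251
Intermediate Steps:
139*(-409) - 400 = -56851 - 400 = -57251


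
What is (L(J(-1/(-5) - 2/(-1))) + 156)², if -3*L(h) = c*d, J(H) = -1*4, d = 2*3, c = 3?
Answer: 22500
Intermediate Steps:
d = 6
J(H) = -4
L(h) = -6
(L(J(-1/(-5) - 2/(-1))) + 156)² = (-6 + 156)² = 150² = 22500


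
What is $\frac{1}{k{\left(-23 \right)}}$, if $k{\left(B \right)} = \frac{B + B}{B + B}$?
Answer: $1$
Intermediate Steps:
$k{\left(B \right)} = 1$ ($k{\left(B \right)} = \frac{2 B}{2 B} = 2 B \frac{1}{2 B} = 1$)
$\frac{1}{k{\left(-23 \right)}} = 1^{-1} = 1$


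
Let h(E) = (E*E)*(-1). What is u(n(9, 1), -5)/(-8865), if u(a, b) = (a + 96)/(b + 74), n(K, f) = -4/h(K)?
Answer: -1556/9909297 ≈ -0.00015702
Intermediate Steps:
h(E) = -E² (h(E) = E²*(-1) = -E²)
n(K, f) = 4/K² (n(K, f) = -4*(-1/K²) = -(-4)/K² = 4/K²)
u(a, b) = (96 + a)/(74 + b)
u(n(9, 1), -5)/(-8865) = ((96 + 4/9²)/(74 - 5))/(-8865) = ((96 + 4*(1/81))/69)*(-1/8865) = ((96 + 4/81)/69)*(-1/8865) = ((1/69)*(7780/81))*(-1/8865) = (7780/5589)*(-1/8865) = -1556/9909297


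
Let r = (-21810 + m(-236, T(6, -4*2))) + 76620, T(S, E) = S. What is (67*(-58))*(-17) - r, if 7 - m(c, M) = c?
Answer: 11009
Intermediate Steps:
m(c, M) = 7 - c
r = 55053 (r = (-21810 + (7 - 1*(-236))) + 76620 = (-21810 + (7 + 236)) + 76620 = (-21810 + 243) + 76620 = -21567 + 76620 = 55053)
(67*(-58))*(-17) - r = (67*(-58))*(-17) - 1*55053 = -3886*(-17) - 55053 = 66062 - 55053 = 11009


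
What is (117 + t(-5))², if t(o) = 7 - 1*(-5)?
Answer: 16641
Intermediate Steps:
t(o) = 12 (t(o) = 7 + 5 = 12)
(117 + t(-5))² = (117 + 12)² = 129² = 16641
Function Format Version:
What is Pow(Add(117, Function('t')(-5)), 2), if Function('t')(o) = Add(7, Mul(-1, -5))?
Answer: 16641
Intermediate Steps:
Function('t')(o) = 12 (Function('t')(o) = Add(7, 5) = 12)
Pow(Add(117, Function('t')(-5)), 2) = Pow(Add(117, 12), 2) = Pow(129, 2) = 16641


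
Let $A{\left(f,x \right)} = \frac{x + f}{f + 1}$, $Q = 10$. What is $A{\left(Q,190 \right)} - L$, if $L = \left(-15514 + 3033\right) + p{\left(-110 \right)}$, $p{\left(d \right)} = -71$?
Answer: $\frac{138272}{11} \approx 12570.0$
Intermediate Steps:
$A{\left(f,x \right)} = \frac{f + x}{1 + f}$
$L = -12552$ ($L = \left(-15514 + 3033\right) - 71 = -12481 - 71 = -12552$)
$A{\left(Q,190 \right)} - L = \frac{10 + 190}{1 + 10} - -12552 = \frac{1}{11} \cdot 200 + 12552 = \frac{200}{11} + 12552 = \frac{138272}{11}$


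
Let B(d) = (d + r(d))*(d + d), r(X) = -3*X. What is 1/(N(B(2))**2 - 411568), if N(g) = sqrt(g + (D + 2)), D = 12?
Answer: -1/411570 ≈ -2.4297e-6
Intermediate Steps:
B(d) = -4*d**2 (B(d) = (d - 3*d)*(d + d) = (-2*d)*(2*d) = -4*d**2)
N(g) = sqrt(14 + g) (N(g) = sqrt(g + (12 + 2)) = sqrt(g + 14) = sqrt(14 + g))
1/(N(B(2))**2 - 411568) = 1/((sqrt(14 - 4*2**2))**2 - 411568) = 1/((sqrt(14 - 4*4))**2 - 411568) = 1/((sqrt(14 - 16))**2 - 411568) = 1/((sqrt(-2))**2 - 411568) = 1/((I*sqrt(2))**2 - 411568) = 1/(-2 - 411568) = 1/(-411570) = -1/411570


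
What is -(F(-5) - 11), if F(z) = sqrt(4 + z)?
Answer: 11 - I ≈ 11.0 - 1.0*I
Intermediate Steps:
-(F(-5) - 11) = -(sqrt(4 - 5) - 11) = -(sqrt(-1) - 11) = -(I - 11) = -(-11 + I) = 11 - I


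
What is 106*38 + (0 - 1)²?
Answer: 4029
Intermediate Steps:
106*38 + (0 - 1)² = 4028 + (-1)² = 4028 + 1 = 4029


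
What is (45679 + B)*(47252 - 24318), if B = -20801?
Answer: 570552052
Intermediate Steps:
(45679 + B)*(47252 - 24318) = (45679 - 20801)*(47252 - 24318) = 24878*22934 = 570552052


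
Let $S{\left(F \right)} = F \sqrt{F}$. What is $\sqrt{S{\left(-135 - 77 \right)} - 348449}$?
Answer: $\sqrt{-348449 - 424 i \sqrt{53}} \approx 2.615 - 590.3 i$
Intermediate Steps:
$S{\left(F \right)} = F^{\frac{3}{2}}$
$\sqrt{S{\left(-135 - 77 \right)} - 348449} = \sqrt{\left(-135 - 77\right)^{\frac{3}{2}} - 348449} = \sqrt{\left(-212\right)^{\frac{3}{2}} - 348449} = \sqrt{- 424 i \sqrt{53} - 348449} = \sqrt{-348449 - 424 i \sqrt{53}}$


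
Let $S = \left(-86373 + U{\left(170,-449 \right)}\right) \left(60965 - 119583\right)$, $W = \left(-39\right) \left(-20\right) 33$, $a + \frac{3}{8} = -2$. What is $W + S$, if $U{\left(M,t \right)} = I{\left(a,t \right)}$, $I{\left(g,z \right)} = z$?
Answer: $5089357736$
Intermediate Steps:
$a = - \frac{19}{8}$ ($a = - \frac{3}{8} - 2 = - \frac{19}{8} \approx -2.375$)
$W = 25740$ ($W = 780 \cdot 33 = 25740$)
$U{\left(M,t \right)} = t$
$S = 5089331996$ ($S = \left(-86373 - 449\right) \left(60965 - 119583\right) = \left(-86822\right) \left(-58618\right) = 5089331996$)
$W + S = 25740 + 5089331996 = 5089357736$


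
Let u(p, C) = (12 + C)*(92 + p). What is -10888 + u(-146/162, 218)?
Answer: 815242/81 ≈ 10065.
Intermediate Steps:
-10888 + u(-146/162, 218) = -10888 + (1104 + 12*(-146/162) + 92*218 + 218*(-146/162)) = -10888 + (1104 + 12*(-146*1/162) + 20056 + 218*(-146*1/162)) = -10888 + (1104 + 12*(-73/81) + 20056 + 218*(-73/81)) = -10888 + (1104 - 292/27 + 20056 - 15914/81) = -10888 + 1697170/81 = 815242/81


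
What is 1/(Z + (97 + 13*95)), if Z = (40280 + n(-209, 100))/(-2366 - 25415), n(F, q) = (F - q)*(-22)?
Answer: 27781/36957214 ≈ 0.00075171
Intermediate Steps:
n(F, q) = -22*F + 22*q
Z = -47078/27781 (Z = (40280 + (-22*(-209) + 22*100))/(-2366 - 25415) = (40280 + (4598 + 2200))/(-27781) = (40280 + 6798)*(-1/27781) = 47078*(-1/27781) = -47078/27781 ≈ -1.6946)
1/(Z + (97 + 13*95)) = 1/(-47078/27781 + (97 + 13*95)) = 1/(-47078/27781 + (97 + 1235)) = 1/(-47078/27781 + 1332) = 1/(36957214/27781) = 27781/36957214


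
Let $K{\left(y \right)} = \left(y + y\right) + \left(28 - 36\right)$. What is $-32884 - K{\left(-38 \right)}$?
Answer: $-32800$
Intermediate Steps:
$K{\left(y \right)} = -8 + 2 y$ ($K{\left(y \right)} = 2 y + \left(28 - 36\right) = 2 y - 8 = -8 + 2 y$)
$-32884 - K{\left(-38 \right)} = -32884 - \left(-8 + 2 \left(-38\right)\right) = -32884 - \left(-8 - 76\right) = -32884 - -84 = -32884 + 84 = -32800$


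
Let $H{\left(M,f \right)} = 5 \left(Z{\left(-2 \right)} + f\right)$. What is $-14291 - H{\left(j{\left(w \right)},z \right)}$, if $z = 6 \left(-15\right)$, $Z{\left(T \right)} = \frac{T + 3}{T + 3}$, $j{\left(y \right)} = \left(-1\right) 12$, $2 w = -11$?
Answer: $-13846$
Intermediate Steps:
$w = - \frac{11}{2}$ ($w = \frac{1}{2} \left(-11\right) = - \frac{11}{2} \approx -5.5$)
$j{\left(y \right)} = -12$
$Z{\left(T \right)} = 1$ ($Z{\left(T \right)} = \frac{3 + T}{3 + T} = 1$)
$z = -90$
$H{\left(M,f \right)} = 5 + 5 f$ ($H{\left(M,f \right)} = 5 \left(1 + f\right) = 5 + 5 f$)
$-14291 - H{\left(j{\left(w \right)},z \right)} = -14291 - \left(5 + 5 \left(-90\right)\right) = -14291 - \left(5 - 450\right) = -14291 - -445 = -14291 + 445 = -13846$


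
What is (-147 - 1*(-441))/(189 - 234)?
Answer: -98/15 ≈ -6.5333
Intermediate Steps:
(-147 - 1*(-441))/(189 - 234) = (-147 + 441)/(-45) = 294*(-1/45) = -98/15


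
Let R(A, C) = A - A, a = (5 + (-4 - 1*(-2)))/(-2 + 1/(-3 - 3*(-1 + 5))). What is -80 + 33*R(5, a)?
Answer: -80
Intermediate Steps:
a = -45/31 (a = (5 + (-4 + 2))/(-2 + 1/(-3 - 3*4)) = (5 - 2)/(-2 + 1/(-3 - 12)) = 3/(-2 + 1/(-15)) = 3/(-2 - 1/15) = 3/(-31/15) = 3*(-15/31) = -45/31 ≈ -1.4516)
R(A, C) = 0
-80 + 33*R(5, a) = -80 + 33*0 = -80 + 0 = -80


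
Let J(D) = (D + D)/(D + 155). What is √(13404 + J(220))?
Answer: 2*√754041/15 ≈ 115.78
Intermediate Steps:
J(D) = 2*D/(155 + D) (J(D) = (2*D)/(155 + D) = 2*D/(155 + D))
√(13404 + J(220)) = √(13404 + 2*220/(155 + 220)) = √(13404 + 2*220/375) = √(13404 + 2*220*(1/375)) = √(13404 + 88/75) = √(1005388/75) = 2*√754041/15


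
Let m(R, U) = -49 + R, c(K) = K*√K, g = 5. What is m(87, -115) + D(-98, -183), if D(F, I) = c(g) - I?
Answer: 221 + 5*√5 ≈ 232.18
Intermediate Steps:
c(K) = K^(3/2)
D(F, I) = -I + 5*√5 (D(F, I) = 5^(3/2) - I = 5*√5 - I = -I + 5*√5)
m(87, -115) + D(-98, -183) = (-49 + 87) + (-1*(-183) + 5*√5) = 38 + (183 + 5*√5) = 221 + 5*√5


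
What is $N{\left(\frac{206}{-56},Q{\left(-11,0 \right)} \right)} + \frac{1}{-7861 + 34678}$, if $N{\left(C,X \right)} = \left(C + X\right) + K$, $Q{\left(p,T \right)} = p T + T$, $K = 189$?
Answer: $\frac{19879063}{107268} \approx 185.32$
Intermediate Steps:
$Q{\left(p,T \right)} = T + T p$ ($Q{\left(p,T \right)} = T p + T = T + T p$)
$N{\left(C,X \right)} = 189 + C + X$ ($N{\left(C,X \right)} = \left(C + X\right) + 189 = 189 + C + X$)
$N{\left(\frac{206}{-56},Q{\left(-11,0 \right)} \right)} + \frac{1}{-7861 + 34678} = \left(189 + \frac{206}{-56} + 0 \left(1 - 11\right)\right) + \frac{1}{-7861 + 34678} = \left(189 + 206 \left(- \frac{1}{56}\right) + 0 \left(-10\right)\right) + \frac{1}{26817} = \left(189 - \frac{103}{28} + 0\right) + \frac{1}{26817} = \frac{5189}{28} + \frac{1}{26817} = \frac{19879063}{107268}$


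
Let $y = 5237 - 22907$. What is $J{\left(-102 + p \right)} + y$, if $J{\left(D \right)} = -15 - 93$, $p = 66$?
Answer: $-17778$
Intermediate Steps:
$J{\left(D \right)} = -108$ ($J{\left(D \right)} = -15 - 93 = -108$)
$y = -17670$ ($y = 5237 - 22907 = -17670$)
$J{\left(-102 + p \right)} + y = -108 - 17670 = -17778$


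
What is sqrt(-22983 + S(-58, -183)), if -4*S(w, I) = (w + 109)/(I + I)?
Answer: I*sqrt(1368313814)/244 ≈ 151.6*I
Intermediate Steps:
S(w, I) = -(109 + w)/(8*I) (S(w, I) = -(w + 109)/(4*(I + I)) = -(109 + w)/(4*(2*I)) = -(109 + w)*1/(2*I)/4 = -(109 + w)/(8*I))
sqrt(-22983 + S(-58, -183)) = sqrt(-22983 + (1/8)*(-109 - 1*(-58))/(-183)) = sqrt(-22983 + (1/8)*(-1/183)*(-109 + 58)) = sqrt(-22983 + (1/8)*(-1/183)*(-51)) = sqrt(-22983 + 17/488) = sqrt(-11215687/488) = I*sqrt(1368313814)/244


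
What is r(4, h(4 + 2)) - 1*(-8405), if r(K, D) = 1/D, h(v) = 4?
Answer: 33621/4 ≈ 8405.3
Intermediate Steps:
r(4, h(4 + 2)) - 1*(-8405) = 1/4 - 1*(-8405) = ¼ + 8405 = 33621/4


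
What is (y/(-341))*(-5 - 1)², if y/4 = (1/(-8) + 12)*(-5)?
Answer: 8550/341 ≈ 25.073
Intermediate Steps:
y = -475/2 (y = 4*((1/(-8) + 12)*(-5)) = 4*((1*(-⅛) + 12)*(-5)) = 4*((-⅛ + 12)*(-5)) = 4*((95/8)*(-5)) = 4*(-475/8) = -475/2 ≈ -237.50)
(y/(-341))*(-5 - 1)² = (-475/2/(-341))*(-5 - 1)² = -475/2*(-1/341)*(-6)² = (475/682)*36 = 8550/341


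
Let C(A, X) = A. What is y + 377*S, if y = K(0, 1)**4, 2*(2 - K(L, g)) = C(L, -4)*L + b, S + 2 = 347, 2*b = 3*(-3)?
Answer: 33380161/256 ≈ 1.3039e+5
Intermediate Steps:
b = -9/2 (b = (3*(-3))/2 = (1/2)*(-9) = -9/2 ≈ -4.5000)
S = 345 (S = -2 + 347 = 345)
K(L, g) = 17/4 - L**2/2 (K(L, g) = 2 - (L*L - 9/2)/2 = 2 - (L**2 - 9/2)/2 = 2 - (-9/2 + L**2)/2 = 2 + (9/4 - L**2/2) = 17/4 - L**2/2)
y = 83521/256 (y = (17/4 - 1/2*0**2)**4 = (17/4 - 1/2*0)**4 = (17/4 + 0)**4 = (17/4)**4 = 83521/256 ≈ 326.25)
y + 377*S = 83521/256 + 377*345 = 83521/256 + 130065 = 33380161/256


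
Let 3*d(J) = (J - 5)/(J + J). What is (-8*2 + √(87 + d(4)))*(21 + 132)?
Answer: -2448 + 51*√12522/4 ≈ -1021.3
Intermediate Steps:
d(J) = (-5 + J)/(6*J) (d(J) = ((J - 5)/(J + J))/3 = ((-5 + J)/((2*J)))/3 = ((-5 + J)*(1/(2*J)))/3 = ((-5 + J)/(2*J))/3 = (-5 + J)/(6*J))
(-8*2 + √(87 + d(4)))*(21 + 132) = (-8*2 + √(87 + (⅙)*(-5 + 4)/4))*(21 + 132) = (-16 + √(87 + (⅙)*(¼)*(-1)))*153 = (-16 + √(87 - 1/24))*153 = (-16 + √(2087/24))*153 = (-16 + √12522/12)*153 = -2448 + 51*√12522/4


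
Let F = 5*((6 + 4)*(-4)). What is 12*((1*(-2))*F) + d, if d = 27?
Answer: 4827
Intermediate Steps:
F = -200 (F = 5*(10*(-4)) = 5*(-40) = -200)
12*((1*(-2))*F) + d = 12*((1*(-2))*(-200)) + 27 = 12*(-2*(-200)) + 27 = 12*400 + 27 = 4800 + 27 = 4827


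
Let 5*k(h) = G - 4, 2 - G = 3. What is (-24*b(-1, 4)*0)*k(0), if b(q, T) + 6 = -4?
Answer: 0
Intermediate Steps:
G = -1 (G = 2 - 1*3 = 2 - 3 = -1)
b(q, T) = -10 (b(q, T) = -6 - 4 = -10)
k(h) = -1 (k(h) = (-1 - 4)/5 = (1/5)*(-5) = -1)
(-24*b(-1, 4)*0)*k(0) = -(-240)*0*(-1) = -24*0*(-1) = 0*(-1) = 0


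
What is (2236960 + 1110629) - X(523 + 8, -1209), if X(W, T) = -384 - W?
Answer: 3348504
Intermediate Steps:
(2236960 + 1110629) - X(523 + 8, -1209) = (2236960 + 1110629) - (-384 - (523 + 8)) = 3347589 - (-384 - 1*531) = 3347589 - (-384 - 531) = 3347589 - 1*(-915) = 3347589 + 915 = 3348504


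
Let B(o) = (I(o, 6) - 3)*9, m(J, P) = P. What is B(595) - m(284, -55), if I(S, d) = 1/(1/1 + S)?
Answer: 16697/596 ≈ 28.015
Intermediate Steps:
I(S, d) = 1/(1 + S) (I(S, d) = 1/(1*1 + S) = 1/(1 + S))
B(o) = -27 + 9/(1 + o) (B(o) = (1/(1 + o) - 3)*9 = (-3 + 1/(1 + o))*9 = -27 + 9/(1 + o))
B(595) - m(284, -55) = 9*(-2 - 3*595)/(1 + 595) - 1*(-55) = 9*(-2 - 1785)/596 + 55 = 9*(1/596)*(-1787) + 55 = -16083/596 + 55 = 16697/596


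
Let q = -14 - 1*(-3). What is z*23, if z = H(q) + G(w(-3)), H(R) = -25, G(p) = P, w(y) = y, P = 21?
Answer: -92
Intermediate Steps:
q = -11 (q = -14 + 3 = -11)
G(p) = 21
z = -4 (z = -25 + 21 = -4)
z*23 = -4*23 = -92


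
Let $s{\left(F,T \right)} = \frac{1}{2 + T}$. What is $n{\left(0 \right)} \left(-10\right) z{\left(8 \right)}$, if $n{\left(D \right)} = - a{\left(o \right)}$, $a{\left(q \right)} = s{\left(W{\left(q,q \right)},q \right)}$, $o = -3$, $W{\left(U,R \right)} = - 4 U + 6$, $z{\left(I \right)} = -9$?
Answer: $90$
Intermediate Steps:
$W{\left(U,R \right)} = 6 - 4 U$
$a{\left(q \right)} = \frac{1}{2 + q}$
$n{\left(D \right)} = 1$ ($n{\left(D \right)} = - \frac{1}{2 - 3} = - \frac{1}{-1} = \left(-1\right) \left(-1\right) = 1$)
$n{\left(0 \right)} \left(-10\right) z{\left(8 \right)} = 1 \left(-10\right) \left(-9\right) = \left(-10\right) \left(-9\right) = 90$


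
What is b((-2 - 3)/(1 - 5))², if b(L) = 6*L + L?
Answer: 1225/16 ≈ 76.563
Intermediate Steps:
b(L) = 7*L
b((-2 - 3)/(1 - 5))² = (7*((-2 - 3)/(1 - 5)))² = (7*(-5/(-4)))² = (7*(-5*(-¼)))² = (7*(5/4))² = (35/4)² = 1225/16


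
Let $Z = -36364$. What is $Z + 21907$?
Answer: $-14457$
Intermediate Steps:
$Z + 21907 = -36364 + 21907 = -14457$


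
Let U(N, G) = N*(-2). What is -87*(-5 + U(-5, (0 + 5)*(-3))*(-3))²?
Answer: -106575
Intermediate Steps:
U(N, G) = -2*N
-87*(-5 + U(-5, (0 + 5)*(-3))*(-3))² = -87*(-5 - 2*(-5)*(-3))² = -87*(-5 + 10*(-3))² = -87*(-5 - 30)² = -87*(-35)² = -87*1225 = -106575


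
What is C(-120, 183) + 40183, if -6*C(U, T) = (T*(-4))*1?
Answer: 40305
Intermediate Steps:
C(U, T) = 2*T/3 (C(U, T) = -T*(-4)/6 = -(-4*T)/6 = -(-2)*T/3 = 2*T/3)
C(-120, 183) + 40183 = (2/3)*183 + 40183 = 122 + 40183 = 40305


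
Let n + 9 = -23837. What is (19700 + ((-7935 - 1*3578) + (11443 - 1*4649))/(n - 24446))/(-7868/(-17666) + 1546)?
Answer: 8403337432127/659656743584 ≈ 12.739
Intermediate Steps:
n = -23846 (n = -9 - 23837 = -23846)
(19700 + ((-7935 - 1*3578) + (11443 - 1*4649))/(n - 24446))/(-7868/(-17666) + 1546) = (19700 + ((-7935 - 1*3578) + (11443 - 1*4649))/(-23846 - 24446))/(-7868/(-17666) + 1546) = (19700 + ((-7935 - 3578) + (11443 - 4649))/(-48292))/(-7868*(-1/17666) + 1546) = (19700 + (-11513 + 6794)*(-1/48292))/(3934/8833 + 1546) = (19700 - 4719*(-1/48292))/(13659752/8833) = (19700 + 4719/48292)*(8833/13659752) = (951357119/48292)*(8833/13659752) = 8403337432127/659656743584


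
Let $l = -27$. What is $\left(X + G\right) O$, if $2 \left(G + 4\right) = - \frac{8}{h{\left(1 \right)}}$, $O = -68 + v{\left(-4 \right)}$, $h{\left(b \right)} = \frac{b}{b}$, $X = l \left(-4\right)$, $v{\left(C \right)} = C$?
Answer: $-7200$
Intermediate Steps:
$X = 108$ ($X = \left(-27\right) \left(-4\right) = 108$)
$h{\left(b \right)} = 1$
$O = -72$ ($O = -68 - 4 = -72$)
$G = -8$ ($G = -4 + \frac{\left(-8\right) 1^{-1}}{2} = -4 + \frac{\left(-8\right) 1}{2} = -4 + \frac{1}{2} \left(-8\right) = -4 - 4 = -8$)
$\left(X + G\right) O = \left(108 - 8\right) \left(-72\right) = 100 \left(-72\right) = -7200$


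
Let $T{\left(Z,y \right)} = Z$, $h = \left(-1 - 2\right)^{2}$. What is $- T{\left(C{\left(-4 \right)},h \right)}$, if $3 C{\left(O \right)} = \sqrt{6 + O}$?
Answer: $- \frac{\sqrt{2}}{3} \approx -0.4714$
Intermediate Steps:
$C{\left(O \right)} = \frac{\sqrt{6 + O}}{3}$
$h = 9$ ($h = \left(-3\right)^{2} = 9$)
$- T{\left(C{\left(-4 \right)},h \right)} = - \frac{\sqrt{6 - 4}}{3} = - \frac{\sqrt{2}}{3}$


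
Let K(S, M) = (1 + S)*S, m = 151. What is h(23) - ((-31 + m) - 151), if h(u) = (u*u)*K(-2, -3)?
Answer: 1089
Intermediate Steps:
K(S, M) = S*(1 + S)
h(u) = 2*u² (h(u) = (u*u)*(-2*(1 - 2)) = u²*(-2*(-1)) = u²*2 = 2*u²)
h(23) - ((-31 + m) - 151) = 2*23² - ((-31 + 151) - 151) = 2*529 - (120 - 151) = 1058 - 1*(-31) = 1058 + 31 = 1089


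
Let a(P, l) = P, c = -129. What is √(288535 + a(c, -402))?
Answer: √288406 ≈ 537.03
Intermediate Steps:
√(288535 + a(c, -402)) = √(288535 - 129) = √288406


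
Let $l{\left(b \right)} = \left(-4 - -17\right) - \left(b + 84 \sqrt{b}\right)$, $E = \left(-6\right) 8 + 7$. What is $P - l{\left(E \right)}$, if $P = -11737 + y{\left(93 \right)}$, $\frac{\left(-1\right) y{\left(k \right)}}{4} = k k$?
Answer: $-46387 + 84 i \sqrt{41} \approx -46387.0 + 537.86 i$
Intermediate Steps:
$y{\left(k \right)} = - 4 k^{2}$ ($y{\left(k \right)} = - 4 k k = - 4 k^{2}$)
$P = -46333$ ($P = -11737 - 4 \cdot 93^{2} = -11737 - 34596 = -46333$)
$E = -41$ ($E = -48 + 7 = -41$)
$l{\left(b \right)} = 13 - b - 84 \sqrt{b}$ ($l{\left(b \right)} = \left(-4 + 17\right) - \left(b + 84 \sqrt{b}\right) = 13 - \left(b + 84 \sqrt{b}\right) = 13 - b - 84 \sqrt{b}$)
$P - l{\left(E \right)} = -46333 - \left(13 - -41 - 84 \sqrt{-41}\right) = -46333 - \left(13 + 41 - 84 i \sqrt{41}\right) = -46333 - \left(54 - 84 i \sqrt{41}\right) = -46387 + 84 i \sqrt{41}$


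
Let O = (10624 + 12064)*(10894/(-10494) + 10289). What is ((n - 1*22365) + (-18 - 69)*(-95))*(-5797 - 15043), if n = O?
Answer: -25521612079705120/5247 ≈ -4.8640e+12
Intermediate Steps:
O = 1224719475968/5247 (O = 22688*(10894*(-1/10494) + 10289) = 22688*(-5447/5247 + 10289) = 22688*(53980936/5247) = 1224719475968/5247 ≈ 2.3341e+8)
n = 1224719475968/5247 ≈ 2.3341e+8
((n - 1*22365) + (-18 - 69)*(-95))*(-5797 - 15043) = ((1224719475968/5247 - 1*22365) + (-18 - 69)*(-95))*(-5797 - 15043) = ((1224719475968/5247 - 22365) - 87*(-95))*(-20840) = (1224602126813/5247 + 8265)*(-20840) = (1224645493268/5247)*(-20840) = -25521612079705120/5247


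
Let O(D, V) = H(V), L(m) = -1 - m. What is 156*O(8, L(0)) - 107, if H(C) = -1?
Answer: -263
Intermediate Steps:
O(D, V) = -1
156*O(8, L(0)) - 107 = 156*(-1) - 107 = -156 - 107 = -263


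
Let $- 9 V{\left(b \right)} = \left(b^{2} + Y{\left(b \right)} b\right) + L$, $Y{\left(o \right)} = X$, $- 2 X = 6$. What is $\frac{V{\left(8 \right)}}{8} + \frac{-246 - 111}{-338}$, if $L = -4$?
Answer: $\frac{94}{169} \approx 0.55621$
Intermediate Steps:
$X = -3$ ($X = \left(- \frac{1}{2}\right) 6 = -3$)
$Y{\left(o \right)} = -3$
$V{\left(b \right)} = \frac{4}{9} - \frac{b^{2}}{9} + \frac{b}{3}$ ($V{\left(b \right)} = - \frac{\left(b^{2} - 3 b\right) - 4}{9} = - \frac{-4 + b^{2} - 3 b}{9} = \frac{4}{9} - \frac{b^{2}}{9} + \frac{b}{3}$)
$\frac{V{\left(8 \right)}}{8} + \frac{-246 - 111}{-338} = \frac{\frac{4}{9} - \frac{8^{2}}{9} + \frac{1}{3} \cdot 8}{8} + \frac{-246 - 111}{-338} = \left(\frac{4}{9} - \frac{64}{9} + \frac{8}{3}\right) \frac{1}{8} + \left(-246 - 111\right) \left(- \frac{1}{338}\right) = \left(\frac{4}{9} - \frac{64}{9} + \frac{8}{3}\right) \frac{1}{8} - - \frac{357}{338} = \left(-4\right) \frac{1}{8} + \frac{357}{338} = - \frac{1}{2} + \frac{357}{338} = \frac{94}{169}$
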